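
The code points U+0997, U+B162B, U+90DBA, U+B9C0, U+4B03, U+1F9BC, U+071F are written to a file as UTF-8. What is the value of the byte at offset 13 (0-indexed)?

U+0997 → 3-byte form E0 A6 97 at offsets 0–2.
U+B162B → 4-byte form F2 B1 98 AB at offsets 3–6.
U+90DBA → 4-byte form F2 90 B6 BA at offsets 7–10.
U+B9C0 → 3-byte form EB A7 80 at offsets 11–13.
Offset 13 falls in char 4's range; it's byte 3 of EB A7 80 = 0x80.

0x80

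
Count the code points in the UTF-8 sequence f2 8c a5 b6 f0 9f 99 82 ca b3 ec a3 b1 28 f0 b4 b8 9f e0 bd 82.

7

Byte at offset 0: 0xF2 = 11110010 → 4-byte char (#1). Advance 4.
Byte at offset 4: 0xF0 = 11110000 → 4-byte char (#2). Advance 4.
Byte at offset 8: 0xCA = 11001010 → 2-byte char (#3). Advance 2.
Byte at offset 10: 0xEC = 11101100 → 3-byte char (#4). Advance 3.
Byte at offset 13: 0x28 = 00101000 → 1-byte char (#5). Advance 1.
Byte at offset 14: 0xF0 = 11110000 → 4-byte char (#6). Advance 4.
Byte at offset 18: 0xE0 = 11100000 → 3-byte char (#7). Advance 3.
Reached end at offset 21 after 7 code points.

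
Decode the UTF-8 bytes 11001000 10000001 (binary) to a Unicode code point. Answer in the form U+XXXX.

U+0201

Leading byte 0xC8 = 11001000 matches 110xxxxx → 2-byte sequence.
Byte 1: 0xC8 = 11001000, payload 01000 (5 bits).
Byte 2: 0x81 = 10000001 (10xxxxxx ✓), payload 000001.
Concatenate: 01000000001 = 0x201 (11 bits → U+0201).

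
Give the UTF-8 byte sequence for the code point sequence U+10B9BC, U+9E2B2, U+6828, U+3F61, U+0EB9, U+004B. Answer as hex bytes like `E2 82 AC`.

U+10B9BC: 4-byte form → F4 8B A6 BC.
U+9E2B2: 4-byte form → F2 9E 8A B2.
U+6828: 3-byte form → E6 A0 A8.
U+3F61: 3-byte form → E3 BD A1.
U+0EB9: 3-byte form → E0 BA B9.
U+004B: 1-byte form → 4B.
Concatenated (18 bytes): F4 8B A6 BC F2 9E 8A B2 E6 A0 A8 E3 BD A1 E0 BA B9 4B.

F4 8B A6 BC F2 9E 8A B2 E6 A0 A8 E3 BD A1 E0 BA B9 4B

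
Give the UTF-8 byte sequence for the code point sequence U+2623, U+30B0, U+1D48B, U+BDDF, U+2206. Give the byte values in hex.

E2 98 A3 E3 82 B0 F0 9D 92 8B EB B7 9F E2 88 86

U+2623: 3-byte form → E2 98 A3.
U+30B0: 3-byte form → E3 82 B0.
U+1D48B: 4-byte form → F0 9D 92 8B.
U+BDDF: 3-byte form → EB B7 9F.
U+2206: 3-byte form → E2 88 86.
Concatenated (16 bytes): E2 98 A3 E3 82 B0 F0 9D 92 8B EB B7 9F E2 88 86.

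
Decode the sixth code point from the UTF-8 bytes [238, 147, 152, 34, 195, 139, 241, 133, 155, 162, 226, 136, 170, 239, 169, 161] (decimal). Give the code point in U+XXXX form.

U+FA61

Offset 0: leading byte 0xEE = 11101110 → 3-byte char #1 = EE 93 98.
Offset 3: leading byte 0x22 = 00100010 → 1-byte char #2 = 22.
Offset 4: leading byte 0xC3 = 11000011 → 2-byte char #3 = C3 8B.
Offset 6: leading byte 0xF1 = 11110001 → 4-byte char #4 = F1 85 9B A2.
Offset 10: leading byte 0xE2 = 11100010 → 3-byte char #5 = E2 88 AA.
Offset 13: leading byte 0xEF = 11101111 → 3-byte char #6 = EF A9 A1.
Leading byte 0xEF = 11101111 matches 1110xxxx → 3-byte sequence.
Byte 1: 0xEF = 11101111, payload 1111 (4 bits).
Byte 2: 0xA9 = 10101001 (10xxxxxx ✓), payload 101001.
Byte 3: 0xA1 = 10100001 (10xxxxxx ✓), payload 100001.
Concatenate: 1111101001100001 = 0xFA61 (16 bits → U+FA61).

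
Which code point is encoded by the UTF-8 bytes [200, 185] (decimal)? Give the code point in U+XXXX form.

Leading byte 0xC8 = 11001000 matches 110xxxxx → 2-byte sequence.
Byte 1: 0xC8 = 11001000, payload 01000 (5 bits).
Byte 2: 0xB9 = 10111001 (10xxxxxx ✓), payload 111001.
Concatenate: 01000111001 = 0x239 (11 bits → U+0239).

U+0239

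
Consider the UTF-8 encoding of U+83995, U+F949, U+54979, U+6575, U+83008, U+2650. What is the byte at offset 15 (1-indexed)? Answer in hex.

1-indexed offset 15 is 0-indexed offset 14.
U+83995 → 4-byte form F2 83 A6 95 at offsets 0–3.
U+F949 → 3-byte form EF A5 89 at offsets 4–6.
U+54979 → 4-byte form F1 94 A5 B9 at offsets 7–10.
U+6575 → 3-byte form E6 95 B5 at offsets 11–13.
U+83008 → 4-byte form F2 83 80 88 at offsets 14–17.
Offset 14 falls in char 5's range; it's byte 1 of F2 83 80 88 = 0xF2.

0xF2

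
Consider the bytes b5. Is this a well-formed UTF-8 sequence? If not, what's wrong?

Byte 0xB5 = 10110101 has the form 10xxxxxx — a continuation byte — but there is no preceding leading byte.

invalid (continuation byte with no leading byte)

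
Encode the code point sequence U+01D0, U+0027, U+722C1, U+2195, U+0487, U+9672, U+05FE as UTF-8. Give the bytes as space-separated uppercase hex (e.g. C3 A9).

C7 90 27 F1 B2 8B 81 E2 86 95 D2 87 E9 99 B2 D7 BE

U+01D0: 2-byte form → C7 90.
U+0027: 1-byte form → 27.
U+722C1: 4-byte form → F1 B2 8B 81.
U+2195: 3-byte form → E2 86 95.
U+0487: 2-byte form → D2 87.
U+9672: 3-byte form → E9 99 B2.
U+05FE: 2-byte form → D7 BE.
Concatenated (17 bytes): C7 90 27 F1 B2 8B 81 E2 86 95 D2 87 E9 99 B2 D7 BE.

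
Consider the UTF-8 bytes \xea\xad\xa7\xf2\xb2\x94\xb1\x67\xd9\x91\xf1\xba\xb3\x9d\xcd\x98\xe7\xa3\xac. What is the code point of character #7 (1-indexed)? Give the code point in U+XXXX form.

Offset 0: leading byte 0xEA = 11101010 → 3-byte char #1 = EA AD A7.
Offset 3: leading byte 0xF2 = 11110010 → 4-byte char #2 = F2 B2 94 B1.
Offset 7: leading byte 0x67 = 01100111 → 1-byte char #3 = 67.
Offset 8: leading byte 0xD9 = 11011001 → 2-byte char #4 = D9 91.
Offset 10: leading byte 0xF1 = 11110001 → 4-byte char #5 = F1 BA B3 9D.
Offset 14: leading byte 0xCD = 11001101 → 2-byte char #6 = CD 98.
Offset 16: leading byte 0xE7 = 11100111 → 3-byte char #7 = E7 A3 AC.
Leading byte 0xE7 = 11100111 matches 1110xxxx → 3-byte sequence.
Byte 1: 0xE7 = 11100111, payload 0111 (4 bits).
Byte 2: 0xA3 = 10100011 (10xxxxxx ✓), payload 100011.
Byte 3: 0xAC = 10101100 (10xxxxxx ✓), payload 101100.
Concatenate: 0111100011101100 = 0x78EC (16 bits → U+78EC).

U+78EC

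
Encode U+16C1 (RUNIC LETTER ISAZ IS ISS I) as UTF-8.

U+16C1 = 0x16C1 = 5825 decimal. In range U+0800–U+FFFF → 3-byte form: 1110xxxx 10xxxxxx 10xxxxxx.
Binary (16 bits): 0001011011000001.
Split 4+6+6: 0001 | 011011 | 000001.
Byte 1: 11100001 = 0xE1.
Byte 2: 10011011 = 0x9B.
Byte 3: 10000001 = 0x81.

E1 9B 81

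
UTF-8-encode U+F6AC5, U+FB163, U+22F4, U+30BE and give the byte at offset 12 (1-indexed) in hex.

0xE3

1-indexed offset 12 is 0-indexed offset 11.
U+F6AC5 → 4-byte form F3 B6 AB 85 at offsets 0–3.
U+FB163 → 4-byte form F3 BB 85 A3 at offsets 4–7.
U+22F4 → 3-byte form E2 8B B4 at offsets 8–10.
U+30BE → 3-byte form E3 82 BE at offsets 11–13.
Offset 11 falls in char 4's range; it's byte 1 of E3 82 BE = 0xE3.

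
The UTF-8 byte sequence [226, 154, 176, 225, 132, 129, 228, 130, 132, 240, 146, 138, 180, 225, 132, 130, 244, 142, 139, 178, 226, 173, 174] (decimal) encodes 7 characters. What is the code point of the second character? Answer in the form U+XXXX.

U+1101

Offset 0: leading byte 0xE2 = 11100010 → 3-byte char #1 = E2 9A B0.
Offset 3: leading byte 0xE1 = 11100001 → 3-byte char #2 = E1 84 81.
Leading byte 0xE1 = 11100001 matches 1110xxxx → 3-byte sequence.
Byte 1: 0xE1 = 11100001, payload 0001 (4 bits).
Byte 2: 0x84 = 10000100 (10xxxxxx ✓), payload 000100.
Byte 3: 0x81 = 10000001 (10xxxxxx ✓), payload 000001.
Concatenate: 0001000100000001 = 0x1101 (16 bits → U+1101).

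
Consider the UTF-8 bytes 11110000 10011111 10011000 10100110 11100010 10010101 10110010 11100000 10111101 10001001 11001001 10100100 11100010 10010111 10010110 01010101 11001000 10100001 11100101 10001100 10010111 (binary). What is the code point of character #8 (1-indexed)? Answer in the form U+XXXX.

Offset 0: leading byte 0xF0 = 11110000 → 4-byte char #1 = F0 9F 98 A6.
Offset 4: leading byte 0xE2 = 11100010 → 3-byte char #2 = E2 95 B2.
Offset 7: leading byte 0xE0 = 11100000 → 3-byte char #3 = E0 BD 89.
Offset 10: leading byte 0xC9 = 11001001 → 2-byte char #4 = C9 A4.
Offset 12: leading byte 0xE2 = 11100010 → 3-byte char #5 = E2 97 96.
Offset 15: leading byte 0x55 = 01010101 → 1-byte char #6 = 55.
Offset 16: leading byte 0xC8 = 11001000 → 2-byte char #7 = C8 A1.
Offset 18: leading byte 0xE5 = 11100101 → 3-byte char #8 = E5 8C 97.
Leading byte 0xE5 = 11100101 matches 1110xxxx → 3-byte sequence.
Byte 1: 0xE5 = 11100101, payload 0101 (4 bits).
Byte 2: 0x8C = 10001100 (10xxxxxx ✓), payload 001100.
Byte 3: 0x97 = 10010111 (10xxxxxx ✓), payload 010111.
Concatenate: 0101001100010111 = 0x5317 (16 bits → U+5317).

U+5317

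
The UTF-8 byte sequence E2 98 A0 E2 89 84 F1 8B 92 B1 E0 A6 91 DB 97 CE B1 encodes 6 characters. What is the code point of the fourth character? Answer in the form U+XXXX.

U+0991

Offset 0: leading byte 0xE2 = 11100010 → 3-byte char #1 = E2 98 A0.
Offset 3: leading byte 0xE2 = 11100010 → 3-byte char #2 = E2 89 84.
Offset 6: leading byte 0xF1 = 11110001 → 4-byte char #3 = F1 8B 92 B1.
Offset 10: leading byte 0xE0 = 11100000 → 3-byte char #4 = E0 A6 91.
Leading byte 0xE0 = 11100000 matches 1110xxxx → 3-byte sequence.
Byte 1: 0xE0 = 11100000, payload 0000 (4 bits).
Byte 2: 0xA6 = 10100110 (10xxxxxx ✓), payload 100110.
Byte 3: 0x91 = 10010001 (10xxxxxx ✓), payload 010001.
Concatenate: 0000100110010001 = 0x991 (16 bits → U+0991).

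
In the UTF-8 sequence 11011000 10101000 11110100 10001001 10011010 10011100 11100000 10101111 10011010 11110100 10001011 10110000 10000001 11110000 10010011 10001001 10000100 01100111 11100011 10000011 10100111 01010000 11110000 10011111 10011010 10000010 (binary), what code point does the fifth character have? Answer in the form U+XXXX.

Offset 0: leading byte 0xD8 = 11011000 → 2-byte char #1 = D8 A8.
Offset 2: leading byte 0xF4 = 11110100 → 4-byte char #2 = F4 89 9A 9C.
Offset 6: leading byte 0xE0 = 11100000 → 3-byte char #3 = E0 AF 9A.
Offset 9: leading byte 0xF4 = 11110100 → 4-byte char #4 = F4 8B B0 81.
Offset 13: leading byte 0xF0 = 11110000 → 4-byte char #5 = F0 93 89 84.
Leading byte 0xF0 = 11110000 matches 11110xxx → 4-byte sequence.
Byte 1: 0xF0 = 11110000, payload 000 (3 bits).
Byte 2: 0x93 = 10010011 (10xxxxxx ✓), payload 010011.
Byte 3: 0x89 = 10001001 (10xxxxxx ✓), payload 001001.
Byte 4: 0x84 = 10000100 (10xxxxxx ✓), payload 000100.
Concatenate: 000010011001001000100 = 0x13244 (21 bits → U+13244).

U+13244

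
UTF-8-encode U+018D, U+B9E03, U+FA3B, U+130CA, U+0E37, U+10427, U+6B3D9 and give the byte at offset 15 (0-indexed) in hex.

U+018D → 2-byte form C6 8D at offsets 0–1.
U+B9E03 → 4-byte form F2 B9 B8 83 at offsets 2–5.
U+FA3B → 3-byte form EF A8 BB at offsets 6–8.
U+130CA → 4-byte form F0 93 83 8A at offsets 9–12.
U+0E37 → 3-byte form E0 B8 B7 at offsets 13–15.
Offset 15 falls in char 5's range; it's byte 3 of E0 B8 B7 = 0xB7.

0xB7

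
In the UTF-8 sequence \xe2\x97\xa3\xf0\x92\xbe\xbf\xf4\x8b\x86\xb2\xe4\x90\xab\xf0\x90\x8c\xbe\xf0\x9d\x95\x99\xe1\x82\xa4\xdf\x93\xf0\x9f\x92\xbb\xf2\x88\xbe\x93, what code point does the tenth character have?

U+88F93

Offset 0: leading byte 0xE2 = 11100010 → 3-byte char #1 = E2 97 A3.
Offset 3: leading byte 0xF0 = 11110000 → 4-byte char #2 = F0 92 BE BF.
Offset 7: leading byte 0xF4 = 11110100 → 4-byte char #3 = F4 8B 86 B2.
Offset 11: leading byte 0xE4 = 11100100 → 3-byte char #4 = E4 90 AB.
Offset 14: leading byte 0xF0 = 11110000 → 4-byte char #5 = F0 90 8C BE.
Offset 18: leading byte 0xF0 = 11110000 → 4-byte char #6 = F0 9D 95 99.
Offset 22: leading byte 0xE1 = 11100001 → 3-byte char #7 = E1 82 A4.
Offset 25: leading byte 0xDF = 11011111 → 2-byte char #8 = DF 93.
Offset 27: leading byte 0xF0 = 11110000 → 4-byte char #9 = F0 9F 92 BB.
Offset 31: leading byte 0xF2 = 11110010 → 4-byte char #10 = F2 88 BE 93.
Leading byte 0xF2 = 11110010 matches 11110xxx → 4-byte sequence.
Byte 1: 0xF2 = 11110010, payload 010 (3 bits).
Byte 2: 0x88 = 10001000 (10xxxxxx ✓), payload 001000.
Byte 3: 0xBE = 10111110 (10xxxxxx ✓), payload 111110.
Byte 4: 0x93 = 10010011 (10xxxxxx ✓), payload 010011.
Concatenate: 010001000111110010011 = 0x88F93 (21 bits → U+88F93).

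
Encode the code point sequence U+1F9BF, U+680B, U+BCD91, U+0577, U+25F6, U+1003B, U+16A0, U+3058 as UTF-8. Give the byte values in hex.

F0 9F A6 BF E6 A0 8B F2 BC B6 91 D5 B7 E2 97 B6 F0 90 80 BB E1 9A A0 E3 81 98

U+1F9BF: 4-byte form → F0 9F A6 BF.
U+680B: 3-byte form → E6 A0 8B.
U+BCD91: 4-byte form → F2 BC B6 91.
U+0577: 2-byte form → D5 B7.
U+25F6: 3-byte form → E2 97 B6.
U+1003B: 4-byte form → F0 90 80 BB.
U+16A0: 3-byte form → E1 9A A0.
U+3058: 3-byte form → E3 81 98.
Concatenated (26 bytes): F0 9F A6 BF E6 A0 8B F2 BC B6 91 D5 B7 E2 97 B6 F0 90 80 BB E1 9A A0 E3 81 98.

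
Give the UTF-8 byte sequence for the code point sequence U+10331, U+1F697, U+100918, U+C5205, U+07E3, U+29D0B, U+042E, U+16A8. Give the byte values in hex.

F0 90 8C B1 F0 9F 9A 97 F4 80 A4 98 F3 85 88 85 DF A3 F0 A9 B4 8B D0 AE E1 9A A8

U+10331: 4-byte form → F0 90 8C B1.
U+1F697: 4-byte form → F0 9F 9A 97.
U+100918: 4-byte form → F4 80 A4 98.
U+C5205: 4-byte form → F3 85 88 85.
U+07E3: 2-byte form → DF A3.
U+29D0B: 4-byte form → F0 A9 B4 8B.
U+042E: 2-byte form → D0 AE.
U+16A8: 3-byte form → E1 9A A8.
Concatenated (27 bytes): F0 90 8C B1 F0 9F 9A 97 F4 80 A4 98 F3 85 88 85 DF A3 F0 A9 B4 8B D0 AE E1 9A A8.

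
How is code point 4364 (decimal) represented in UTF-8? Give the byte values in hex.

U+110C = 0x110C = 4364 decimal. In range U+0800–U+FFFF → 3-byte form: 1110xxxx 10xxxxxx 10xxxxxx.
Binary (16 bits): 0001000100001100.
Split 4+6+6: 0001 | 000100 | 001100.
Byte 1: 11100001 = 0xE1.
Byte 2: 10000100 = 0x84.
Byte 3: 10001100 = 0x8C.

E1 84 8C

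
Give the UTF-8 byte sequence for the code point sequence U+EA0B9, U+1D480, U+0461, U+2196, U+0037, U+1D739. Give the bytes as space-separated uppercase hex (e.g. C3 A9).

F3 AA 82 B9 F0 9D 92 80 D1 A1 E2 86 96 37 F0 9D 9C B9

U+EA0B9: 4-byte form → F3 AA 82 B9.
U+1D480: 4-byte form → F0 9D 92 80.
U+0461: 2-byte form → D1 A1.
U+2196: 3-byte form → E2 86 96.
U+0037: 1-byte form → 37.
U+1D739: 4-byte form → F0 9D 9C B9.
Concatenated (18 bytes): F3 AA 82 B9 F0 9D 92 80 D1 A1 E2 86 96 37 F0 9D 9C B9.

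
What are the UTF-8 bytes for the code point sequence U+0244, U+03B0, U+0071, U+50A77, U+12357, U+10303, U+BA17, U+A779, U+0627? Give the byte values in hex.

C9 84 CE B0 71 F1 90 A9 B7 F0 92 8D 97 F0 90 8C 83 EB A8 97 EA 9D B9 D8 A7

U+0244: 2-byte form → C9 84.
U+03B0: 2-byte form → CE B0.
U+0071: 1-byte form → 71.
U+50A77: 4-byte form → F1 90 A9 B7.
U+12357: 4-byte form → F0 92 8D 97.
U+10303: 4-byte form → F0 90 8C 83.
U+BA17: 3-byte form → EB A8 97.
U+A779: 3-byte form → EA 9D B9.
U+0627: 2-byte form → D8 A7.
Concatenated (25 bytes): C9 84 CE B0 71 F1 90 A9 B7 F0 92 8D 97 F0 90 8C 83 EB A8 97 EA 9D B9 D8 A7.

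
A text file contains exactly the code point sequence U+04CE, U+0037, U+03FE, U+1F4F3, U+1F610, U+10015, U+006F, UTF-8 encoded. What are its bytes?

D3 8E 37 CF BE F0 9F 93 B3 F0 9F 98 90 F0 90 80 95 6F

U+04CE: 2-byte form → D3 8E.
U+0037: 1-byte form → 37.
U+03FE: 2-byte form → CF BE.
U+1F4F3: 4-byte form → F0 9F 93 B3.
U+1F610: 4-byte form → F0 9F 98 90.
U+10015: 4-byte form → F0 90 80 95.
U+006F: 1-byte form → 6F.
Concatenated (18 bytes): D3 8E 37 CF BE F0 9F 93 B3 F0 9F 98 90 F0 90 80 95 6F.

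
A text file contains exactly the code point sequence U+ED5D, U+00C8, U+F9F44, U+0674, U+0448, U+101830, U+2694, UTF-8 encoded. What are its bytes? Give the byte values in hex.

EE B5 9D C3 88 F3 B9 BD 84 D9 B4 D1 88 F4 81 A0 B0 E2 9A 94

U+ED5D: 3-byte form → EE B5 9D.
U+00C8: 2-byte form → C3 88.
U+F9F44: 4-byte form → F3 B9 BD 84.
U+0674: 2-byte form → D9 B4.
U+0448: 2-byte form → D1 88.
U+101830: 4-byte form → F4 81 A0 B0.
U+2694: 3-byte form → E2 9A 94.
Concatenated (20 bytes): EE B5 9D C3 88 F3 B9 BD 84 D9 B4 D1 88 F4 81 A0 B0 E2 9A 94.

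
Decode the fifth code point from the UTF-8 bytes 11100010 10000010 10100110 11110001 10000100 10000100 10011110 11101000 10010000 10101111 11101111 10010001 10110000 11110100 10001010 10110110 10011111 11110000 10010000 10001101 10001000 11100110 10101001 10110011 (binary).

U+10AD9F

Offset 0: leading byte 0xE2 = 11100010 → 3-byte char #1 = E2 82 A6.
Offset 3: leading byte 0xF1 = 11110001 → 4-byte char #2 = F1 84 84 9E.
Offset 7: leading byte 0xE8 = 11101000 → 3-byte char #3 = E8 90 AF.
Offset 10: leading byte 0xEF = 11101111 → 3-byte char #4 = EF 91 B0.
Offset 13: leading byte 0xF4 = 11110100 → 4-byte char #5 = F4 8A B6 9F.
Leading byte 0xF4 = 11110100 matches 11110xxx → 4-byte sequence.
Byte 1: 0xF4 = 11110100, payload 100 (3 bits).
Byte 2: 0x8A = 10001010 (10xxxxxx ✓), payload 001010.
Byte 3: 0xB6 = 10110110 (10xxxxxx ✓), payload 110110.
Byte 4: 0x9F = 10011111 (10xxxxxx ✓), payload 011111.
Concatenate: 100001010110110011111 = 0x10AD9F (21 bits → U+10AD9F).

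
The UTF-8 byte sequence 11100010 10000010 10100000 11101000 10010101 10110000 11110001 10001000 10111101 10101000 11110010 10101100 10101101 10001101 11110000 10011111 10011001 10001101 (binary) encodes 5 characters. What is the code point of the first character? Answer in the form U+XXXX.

Offset 0: leading byte 0xE2 = 11100010 → 3-byte char #1 = E2 82 A0.
Leading byte 0xE2 = 11100010 matches 1110xxxx → 3-byte sequence.
Byte 1: 0xE2 = 11100010, payload 0010 (4 bits).
Byte 2: 0x82 = 10000010 (10xxxxxx ✓), payload 000010.
Byte 3: 0xA0 = 10100000 (10xxxxxx ✓), payload 100000.
Concatenate: 0010000010100000 = 0x20A0 (16 bits → U+20A0).

U+20A0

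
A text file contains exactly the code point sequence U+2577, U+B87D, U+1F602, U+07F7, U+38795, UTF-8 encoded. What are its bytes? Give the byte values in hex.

U+2577: 3-byte form → E2 95 B7.
U+B87D: 3-byte form → EB A1 BD.
U+1F602: 4-byte form → F0 9F 98 82.
U+07F7: 2-byte form → DF B7.
U+38795: 4-byte form → F0 B8 9E 95.
Concatenated (16 bytes): E2 95 B7 EB A1 BD F0 9F 98 82 DF B7 F0 B8 9E 95.

E2 95 B7 EB A1 BD F0 9F 98 82 DF B7 F0 B8 9E 95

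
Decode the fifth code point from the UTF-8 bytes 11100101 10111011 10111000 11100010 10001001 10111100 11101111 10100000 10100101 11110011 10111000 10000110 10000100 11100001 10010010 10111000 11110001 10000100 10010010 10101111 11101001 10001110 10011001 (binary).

Offset 0: leading byte 0xE5 = 11100101 → 3-byte char #1 = E5 BB B8.
Offset 3: leading byte 0xE2 = 11100010 → 3-byte char #2 = E2 89 BC.
Offset 6: leading byte 0xEF = 11101111 → 3-byte char #3 = EF A0 A5.
Offset 9: leading byte 0xF3 = 11110011 → 4-byte char #4 = F3 B8 86 84.
Offset 13: leading byte 0xE1 = 11100001 → 3-byte char #5 = E1 92 B8.
Leading byte 0xE1 = 11100001 matches 1110xxxx → 3-byte sequence.
Byte 1: 0xE1 = 11100001, payload 0001 (4 bits).
Byte 2: 0x92 = 10010010 (10xxxxxx ✓), payload 010010.
Byte 3: 0xB8 = 10111000 (10xxxxxx ✓), payload 111000.
Concatenate: 0001010010111000 = 0x14B8 (16 bits → U+14B8).

U+14B8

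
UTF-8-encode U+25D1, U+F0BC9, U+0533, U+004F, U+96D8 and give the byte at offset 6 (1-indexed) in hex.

1-indexed offset 6 is 0-indexed offset 5.
U+25D1 → 3-byte form E2 97 91 at offsets 0–2.
U+F0BC9 → 4-byte form F3 B0 AF 89 at offsets 3–6.
Offset 5 falls in char 2's range; it's byte 3 of F3 B0 AF 89 = 0xAF.

0xAF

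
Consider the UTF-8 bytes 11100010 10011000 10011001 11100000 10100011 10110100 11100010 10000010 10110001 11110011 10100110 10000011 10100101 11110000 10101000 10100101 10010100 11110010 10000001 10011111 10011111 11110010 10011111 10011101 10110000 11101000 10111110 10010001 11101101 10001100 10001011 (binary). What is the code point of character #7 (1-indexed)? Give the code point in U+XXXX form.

Offset 0: leading byte 0xE2 = 11100010 → 3-byte char #1 = E2 98 99.
Offset 3: leading byte 0xE0 = 11100000 → 3-byte char #2 = E0 A3 B4.
Offset 6: leading byte 0xE2 = 11100010 → 3-byte char #3 = E2 82 B1.
Offset 9: leading byte 0xF3 = 11110011 → 4-byte char #4 = F3 A6 83 A5.
Offset 13: leading byte 0xF0 = 11110000 → 4-byte char #5 = F0 A8 A5 94.
Offset 17: leading byte 0xF2 = 11110010 → 4-byte char #6 = F2 81 9F 9F.
Offset 21: leading byte 0xF2 = 11110010 → 4-byte char #7 = F2 9F 9D B0.
Leading byte 0xF2 = 11110010 matches 11110xxx → 4-byte sequence.
Byte 1: 0xF2 = 11110010, payload 010 (3 bits).
Byte 2: 0x9F = 10011111 (10xxxxxx ✓), payload 011111.
Byte 3: 0x9D = 10011101 (10xxxxxx ✓), payload 011101.
Byte 4: 0xB0 = 10110000 (10xxxxxx ✓), payload 110000.
Concatenate: 010011111011101110000 = 0x9F770 (21 bits → U+9F770).

U+9F770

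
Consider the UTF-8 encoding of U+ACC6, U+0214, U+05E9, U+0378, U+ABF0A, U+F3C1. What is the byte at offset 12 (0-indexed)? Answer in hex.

0x8A

U+ACC6 → 3-byte form EA B3 86 at offsets 0–2.
U+0214 → 2-byte form C8 94 at offsets 3–4.
U+05E9 → 2-byte form D7 A9 at offsets 5–6.
U+0378 → 2-byte form CD B8 at offsets 7–8.
U+ABF0A → 4-byte form F2 AB BC 8A at offsets 9–12.
Offset 12 falls in char 5's range; it's byte 4 of F2 AB BC 8A = 0x8A.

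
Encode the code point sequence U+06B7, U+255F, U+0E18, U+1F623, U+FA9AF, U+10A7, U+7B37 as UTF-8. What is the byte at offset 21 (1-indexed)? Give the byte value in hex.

0xAC

1-indexed offset 21 is 0-indexed offset 20.
U+06B7 → 2-byte form DA B7 at offsets 0–1.
U+255F → 3-byte form E2 95 9F at offsets 2–4.
U+0E18 → 3-byte form E0 B8 98 at offsets 5–7.
U+1F623 → 4-byte form F0 9F 98 A3 at offsets 8–11.
U+FA9AF → 4-byte form F3 BA A6 AF at offsets 12–15.
U+10A7 → 3-byte form E1 82 A7 at offsets 16–18.
U+7B37 → 3-byte form E7 AC B7 at offsets 19–21.
Offset 20 falls in char 7's range; it's byte 2 of E7 AC B7 = 0xAC.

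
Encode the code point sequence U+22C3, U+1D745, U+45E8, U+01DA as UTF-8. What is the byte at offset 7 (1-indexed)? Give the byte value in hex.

0x85

1-indexed offset 7 is 0-indexed offset 6.
U+22C3 → 3-byte form E2 8B 83 at offsets 0–2.
U+1D745 → 4-byte form F0 9D 9D 85 at offsets 3–6.
Offset 6 falls in char 2's range; it's byte 4 of F0 9D 9D 85 = 0x85.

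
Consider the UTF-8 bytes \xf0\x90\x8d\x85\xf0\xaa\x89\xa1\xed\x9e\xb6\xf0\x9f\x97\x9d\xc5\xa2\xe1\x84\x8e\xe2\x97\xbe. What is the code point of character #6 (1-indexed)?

Offset 0: leading byte 0xF0 = 11110000 → 4-byte char #1 = F0 90 8D 85.
Offset 4: leading byte 0xF0 = 11110000 → 4-byte char #2 = F0 AA 89 A1.
Offset 8: leading byte 0xED = 11101101 → 3-byte char #3 = ED 9E B6.
Offset 11: leading byte 0xF0 = 11110000 → 4-byte char #4 = F0 9F 97 9D.
Offset 15: leading byte 0xC5 = 11000101 → 2-byte char #5 = C5 A2.
Offset 17: leading byte 0xE1 = 11100001 → 3-byte char #6 = E1 84 8E.
Leading byte 0xE1 = 11100001 matches 1110xxxx → 3-byte sequence.
Byte 1: 0xE1 = 11100001, payload 0001 (4 bits).
Byte 2: 0x84 = 10000100 (10xxxxxx ✓), payload 000100.
Byte 3: 0x8E = 10001110 (10xxxxxx ✓), payload 001110.
Concatenate: 0001000100001110 = 0x110E (16 bits → U+110E).

U+110E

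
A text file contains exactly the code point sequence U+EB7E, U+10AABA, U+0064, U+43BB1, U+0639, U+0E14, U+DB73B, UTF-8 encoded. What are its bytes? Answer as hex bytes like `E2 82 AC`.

U+EB7E: 3-byte form → EE AD BE.
U+10AABA: 4-byte form → F4 8A AA BA.
U+0064: 1-byte form → 64.
U+43BB1: 4-byte form → F1 83 AE B1.
U+0639: 2-byte form → D8 B9.
U+0E14: 3-byte form → E0 B8 94.
U+DB73B: 4-byte form → F3 9B 9C BB.
Concatenated (21 bytes): EE AD BE F4 8A AA BA 64 F1 83 AE B1 D8 B9 E0 B8 94 F3 9B 9C BB.

EE AD BE F4 8A AA BA 64 F1 83 AE B1 D8 B9 E0 B8 94 F3 9B 9C BB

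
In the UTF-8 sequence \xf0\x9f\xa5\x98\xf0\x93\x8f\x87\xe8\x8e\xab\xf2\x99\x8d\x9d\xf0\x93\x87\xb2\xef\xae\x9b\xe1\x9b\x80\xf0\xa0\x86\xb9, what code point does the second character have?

U+133C7

Offset 0: leading byte 0xF0 = 11110000 → 4-byte char #1 = F0 9F A5 98.
Offset 4: leading byte 0xF0 = 11110000 → 4-byte char #2 = F0 93 8F 87.
Leading byte 0xF0 = 11110000 matches 11110xxx → 4-byte sequence.
Byte 1: 0xF0 = 11110000, payload 000 (3 bits).
Byte 2: 0x93 = 10010011 (10xxxxxx ✓), payload 010011.
Byte 3: 0x8F = 10001111 (10xxxxxx ✓), payload 001111.
Byte 4: 0x87 = 10000111 (10xxxxxx ✓), payload 000111.
Concatenate: 000010011001111000111 = 0x133C7 (21 bits → U+133C7).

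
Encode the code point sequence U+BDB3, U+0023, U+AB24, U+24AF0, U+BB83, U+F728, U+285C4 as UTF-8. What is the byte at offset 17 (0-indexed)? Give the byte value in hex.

0xF0

U+BDB3 → 3-byte form EB B6 B3 at offsets 0–2.
U+0023 → 1-byte form 23 at offsets 3–3.
U+AB24 → 3-byte form EA AC A4 at offsets 4–6.
U+24AF0 → 4-byte form F0 A4 AB B0 at offsets 7–10.
U+BB83 → 3-byte form EB AE 83 at offsets 11–13.
U+F728 → 3-byte form EF 9C A8 at offsets 14–16.
U+285C4 → 4-byte form F0 A8 97 84 at offsets 17–20.
Offset 17 falls in char 7's range; it's byte 1 of F0 A8 97 84 = 0xF0.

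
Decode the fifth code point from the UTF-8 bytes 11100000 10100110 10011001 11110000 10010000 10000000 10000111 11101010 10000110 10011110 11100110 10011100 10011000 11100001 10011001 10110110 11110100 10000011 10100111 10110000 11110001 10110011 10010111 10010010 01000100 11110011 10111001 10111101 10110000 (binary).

Offset 0: leading byte 0xE0 = 11100000 → 3-byte char #1 = E0 A6 99.
Offset 3: leading byte 0xF0 = 11110000 → 4-byte char #2 = F0 90 80 87.
Offset 7: leading byte 0xEA = 11101010 → 3-byte char #3 = EA 86 9E.
Offset 10: leading byte 0xE6 = 11100110 → 3-byte char #4 = E6 9C 98.
Offset 13: leading byte 0xE1 = 11100001 → 3-byte char #5 = E1 99 B6.
Leading byte 0xE1 = 11100001 matches 1110xxxx → 3-byte sequence.
Byte 1: 0xE1 = 11100001, payload 0001 (4 bits).
Byte 2: 0x99 = 10011001 (10xxxxxx ✓), payload 011001.
Byte 3: 0xB6 = 10110110 (10xxxxxx ✓), payload 110110.
Concatenate: 0001011001110110 = 0x1676 (16 bits → U+1676).

U+1676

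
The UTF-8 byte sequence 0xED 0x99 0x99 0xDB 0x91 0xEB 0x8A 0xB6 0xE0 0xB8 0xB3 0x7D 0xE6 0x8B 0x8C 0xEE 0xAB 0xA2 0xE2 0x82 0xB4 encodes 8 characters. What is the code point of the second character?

Offset 0: leading byte 0xED = 11101101 → 3-byte char #1 = ED 99 99.
Offset 3: leading byte 0xDB = 11011011 → 2-byte char #2 = DB 91.
Leading byte 0xDB = 11011011 matches 110xxxxx → 2-byte sequence.
Byte 1: 0xDB = 11011011, payload 11011 (5 bits).
Byte 2: 0x91 = 10010001 (10xxxxxx ✓), payload 010001.
Concatenate: 11011010001 = 0x6D1 (11 bits → U+06D1).

U+06D1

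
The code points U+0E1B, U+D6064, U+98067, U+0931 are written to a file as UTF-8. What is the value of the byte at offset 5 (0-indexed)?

0x81

U+0E1B → 3-byte form E0 B8 9B at offsets 0–2.
U+D6064 → 4-byte form F3 96 81 A4 at offsets 3–6.
Offset 5 falls in char 2's range; it's byte 3 of F3 96 81 A4 = 0x81.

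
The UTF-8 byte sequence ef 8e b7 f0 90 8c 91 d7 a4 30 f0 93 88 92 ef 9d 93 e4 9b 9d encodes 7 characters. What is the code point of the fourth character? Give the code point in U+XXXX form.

U+0030

Offset 0: leading byte 0xEF = 11101111 → 3-byte char #1 = EF 8E B7.
Offset 3: leading byte 0xF0 = 11110000 → 4-byte char #2 = F0 90 8C 91.
Offset 7: leading byte 0xD7 = 11010111 → 2-byte char #3 = D7 A4.
Offset 9: leading byte 0x30 = 00110000 → 1-byte char #4 = 30.
Leading byte 0x30 = 00110000 matches 0xxxxxxx → 1-byte sequence.
Byte 1: 0x30 = 00110000, payload 0110000 (7 bits).
Concatenate: 0110000 = 0x30 (7 bits → U+0030).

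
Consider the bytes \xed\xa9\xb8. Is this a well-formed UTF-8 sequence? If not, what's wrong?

invalid (encodes a surrogate (U+D800–U+DFFF))

Structurally a 3-byte sequence; payload = 0xDA78.
But 0xDA78 is in U+D800–U+DFFF, the surrogate range. Surrogates are not Unicode scalar values and are forbidden in UTF-8.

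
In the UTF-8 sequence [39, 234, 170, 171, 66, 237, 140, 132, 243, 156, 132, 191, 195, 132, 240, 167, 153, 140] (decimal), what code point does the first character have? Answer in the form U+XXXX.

U+0027

Offset 0: leading byte 0x27 = 00100111 → 1-byte char #1 = 27.
Leading byte 0x27 = 00100111 matches 0xxxxxxx → 1-byte sequence.
Byte 1: 0x27 = 00100111, payload 0100111 (7 bits).
Concatenate: 0100111 = 0x27 (7 bits → U+0027).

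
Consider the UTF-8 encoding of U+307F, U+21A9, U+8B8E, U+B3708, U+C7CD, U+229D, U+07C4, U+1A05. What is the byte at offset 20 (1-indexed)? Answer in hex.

0xDF

1-indexed offset 20 is 0-indexed offset 19.
U+307F → 3-byte form E3 81 BF at offsets 0–2.
U+21A9 → 3-byte form E2 86 A9 at offsets 3–5.
U+8B8E → 3-byte form E8 AE 8E at offsets 6–8.
U+B3708 → 4-byte form F2 B3 9C 88 at offsets 9–12.
U+C7CD → 3-byte form EC 9F 8D at offsets 13–15.
U+229D → 3-byte form E2 8A 9D at offsets 16–18.
U+07C4 → 2-byte form DF 84 at offsets 19–20.
Offset 19 falls in char 7's range; it's byte 1 of DF 84 = 0xDF.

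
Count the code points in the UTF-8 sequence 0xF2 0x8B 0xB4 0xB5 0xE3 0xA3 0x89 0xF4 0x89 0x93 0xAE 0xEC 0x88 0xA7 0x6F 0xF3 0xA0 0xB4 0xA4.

6

Byte at offset 0: 0xF2 = 11110010 → 4-byte char (#1). Advance 4.
Byte at offset 4: 0xE3 = 11100011 → 3-byte char (#2). Advance 3.
Byte at offset 7: 0xF4 = 11110100 → 4-byte char (#3). Advance 4.
Byte at offset 11: 0xEC = 11101100 → 3-byte char (#4). Advance 3.
Byte at offset 14: 0x6F = 01101111 → 1-byte char (#5). Advance 1.
Byte at offset 15: 0xF3 = 11110011 → 4-byte char (#6). Advance 4.
Reached end at offset 19 after 6 code points.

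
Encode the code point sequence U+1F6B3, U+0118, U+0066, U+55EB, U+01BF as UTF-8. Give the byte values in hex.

U+1F6B3: 4-byte form → F0 9F 9A B3.
U+0118: 2-byte form → C4 98.
U+0066: 1-byte form → 66.
U+55EB: 3-byte form → E5 97 AB.
U+01BF: 2-byte form → C6 BF.
Concatenated (12 bytes): F0 9F 9A B3 C4 98 66 E5 97 AB C6 BF.

F0 9F 9A B3 C4 98 66 E5 97 AB C6 BF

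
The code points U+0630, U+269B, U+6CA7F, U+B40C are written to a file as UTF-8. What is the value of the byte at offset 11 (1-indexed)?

0x90

1-indexed offset 11 is 0-indexed offset 10.
U+0630 → 2-byte form D8 B0 at offsets 0–1.
U+269B → 3-byte form E2 9A 9B at offsets 2–4.
U+6CA7F → 4-byte form F1 AC A9 BF at offsets 5–8.
U+B40C → 3-byte form EB 90 8C at offsets 9–11.
Offset 10 falls in char 4's range; it's byte 2 of EB 90 8C = 0x90.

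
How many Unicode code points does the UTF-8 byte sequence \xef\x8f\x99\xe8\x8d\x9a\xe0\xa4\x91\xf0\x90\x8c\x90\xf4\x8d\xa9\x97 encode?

Byte at offset 0: 0xEF = 11101111 → 3-byte char (#1). Advance 3.
Byte at offset 3: 0xE8 = 11101000 → 3-byte char (#2). Advance 3.
Byte at offset 6: 0xE0 = 11100000 → 3-byte char (#3). Advance 3.
Byte at offset 9: 0xF0 = 11110000 → 4-byte char (#4). Advance 4.
Byte at offset 13: 0xF4 = 11110100 → 4-byte char (#5). Advance 4.
Reached end at offset 17 after 5 code points.

5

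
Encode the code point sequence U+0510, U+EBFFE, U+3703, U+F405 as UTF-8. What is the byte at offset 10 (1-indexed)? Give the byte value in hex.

1-indexed offset 10 is 0-indexed offset 9.
U+0510 → 2-byte form D4 90 at offsets 0–1.
U+EBFFE → 4-byte form F3 AB BF BE at offsets 2–5.
U+3703 → 3-byte form E3 9C 83 at offsets 6–8.
U+F405 → 3-byte form EF 90 85 at offsets 9–11.
Offset 9 falls in char 4's range; it's byte 1 of EF 90 85 = 0xEF.

0xEF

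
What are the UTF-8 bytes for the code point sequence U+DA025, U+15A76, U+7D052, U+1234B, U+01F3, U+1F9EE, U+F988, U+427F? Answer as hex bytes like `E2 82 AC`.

U+DA025: 4-byte form → F3 9A 80 A5.
U+15A76: 4-byte form → F0 95 A9 B6.
U+7D052: 4-byte form → F1 BD 81 92.
U+1234B: 4-byte form → F0 92 8D 8B.
U+01F3: 2-byte form → C7 B3.
U+1F9EE: 4-byte form → F0 9F A7 AE.
U+F988: 3-byte form → EF A6 88.
U+427F: 3-byte form → E4 89 BF.
Concatenated (28 bytes): F3 9A 80 A5 F0 95 A9 B6 F1 BD 81 92 F0 92 8D 8B C7 B3 F0 9F A7 AE EF A6 88 E4 89 BF.

F3 9A 80 A5 F0 95 A9 B6 F1 BD 81 92 F0 92 8D 8B C7 B3 F0 9F A7 AE EF A6 88 E4 89 BF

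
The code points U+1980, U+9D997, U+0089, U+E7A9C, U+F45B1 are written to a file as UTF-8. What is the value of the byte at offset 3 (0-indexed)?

U+1980 → 3-byte form E1 A6 80 at offsets 0–2.
U+9D997 → 4-byte form F2 9D A6 97 at offsets 3–6.
Offset 3 falls in char 2's range; it's byte 1 of F2 9D A6 97 = 0xF2.

0xF2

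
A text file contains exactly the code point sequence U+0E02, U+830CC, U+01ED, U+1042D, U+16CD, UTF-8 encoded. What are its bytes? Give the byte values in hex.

E0 B8 82 F2 83 83 8C C7 AD F0 90 90 AD E1 9B 8D

U+0E02: 3-byte form → E0 B8 82.
U+830CC: 4-byte form → F2 83 83 8C.
U+01ED: 2-byte form → C7 AD.
U+1042D: 4-byte form → F0 90 90 AD.
U+16CD: 3-byte form → E1 9B 8D.
Concatenated (16 bytes): E0 B8 82 F2 83 83 8C C7 AD F0 90 90 AD E1 9B 8D.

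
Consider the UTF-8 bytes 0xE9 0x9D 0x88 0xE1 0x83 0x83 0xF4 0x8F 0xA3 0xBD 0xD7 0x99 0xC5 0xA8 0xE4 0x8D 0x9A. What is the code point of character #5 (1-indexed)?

Offset 0: leading byte 0xE9 = 11101001 → 3-byte char #1 = E9 9D 88.
Offset 3: leading byte 0xE1 = 11100001 → 3-byte char #2 = E1 83 83.
Offset 6: leading byte 0xF4 = 11110100 → 4-byte char #3 = F4 8F A3 BD.
Offset 10: leading byte 0xD7 = 11010111 → 2-byte char #4 = D7 99.
Offset 12: leading byte 0xC5 = 11000101 → 2-byte char #5 = C5 A8.
Leading byte 0xC5 = 11000101 matches 110xxxxx → 2-byte sequence.
Byte 1: 0xC5 = 11000101, payload 00101 (5 bits).
Byte 2: 0xA8 = 10101000 (10xxxxxx ✓), payload 101000.
Concatenate: 00101101000 = 0x168 (11 bits → U+0168).

U+0168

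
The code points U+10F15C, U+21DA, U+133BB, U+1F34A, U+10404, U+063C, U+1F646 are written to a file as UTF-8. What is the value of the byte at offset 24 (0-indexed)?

U+10F15C → 4-byte form F4 8F 85 9C at offsets 0–3.
U+21DA → 3-byte form E2 87 9A at offsets 4–6.
U+133BB → 4-byte form F0 93 8E BB at offsets 7–10.
U+1F34A → 4-byte form F0 9F 8D 8A at offsets 11–14.
U+10404 → 4-byte form F0 90 90 84 at offsets 15–18.
U+063C → 2-byte form D8 BC at offsets 19–20.
U+1F646 → 4-byte form F0 9F 99 86 at offsets 21–24.
Offset 24 falls in char 7's range; it's byte 4 of F0 9F 99 86 = 0x86.

0x86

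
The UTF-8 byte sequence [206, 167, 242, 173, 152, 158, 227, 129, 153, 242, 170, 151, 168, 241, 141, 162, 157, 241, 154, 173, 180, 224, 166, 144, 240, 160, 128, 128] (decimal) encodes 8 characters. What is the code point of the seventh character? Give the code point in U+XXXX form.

U+0990

Offset 0: leading byte 0xCE = 11001110 → 2-byte char #1 = CE A7.
Offset 2: leading byte 0xF2 = 11110010 → 4-byte char #2 = F2 AD 98 9E.
Offset 6: leading byte 0xE3 = 11100011 → 3-byte char #3 = E3 81 99.
Offset 9: leading byte 0xF2 = 11110010 → 4-byte char #4 = F2 AA 97 A8.
Offset 13: leading byte 0xF1 = 11110001 → 4-byte char #5 = F1 8D A2 9D.
Offset 17: leading byte 0xF1 = 11110001 → 4-byte char #6 = F1 9A AD B4.
Offset 21: leading byte 0xE0 = 11100000 → 3-byte char #7 = E0 A6 90.
Leading byte 0xE0 = 11100000 matches 1110xxxx → 3-byte sequence.
Byte 1: 0xE0 = 11100000, payload 0000 (4 bits).
Byte 2: 0xA6 = 10100110 (10xxxxxx ✓), payload 100110.
Byte 3: 0x90 = 10010000 (10xxxxxx ✓), payload 010000.
Concatenate: 0000100110010000 = 0x990 (16 bits → U+0990).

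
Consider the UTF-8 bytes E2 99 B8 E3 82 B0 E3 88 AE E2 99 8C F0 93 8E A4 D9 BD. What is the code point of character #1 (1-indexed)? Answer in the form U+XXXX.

U+2678

Offset 0: leading byte 0xE2 = 11100010 → 3-byte char #1 = E2 99 B8.
Leading byte 0xE2 = 11100010 matches 1110xxxx → 3-byte sequence.
Byte 1: 0xE2 = 11100010, payload 0010 (4 bits).
Byte 2: 0x99 = 10011001 (10xxxxxx ✓), payload 011001.
Byte 3: 0xB8 = 10111000 (10xxxxxx ✓), payload 111000.
Concatenate: 0010011001111000 = 0x2678 (16 bits → U+2678).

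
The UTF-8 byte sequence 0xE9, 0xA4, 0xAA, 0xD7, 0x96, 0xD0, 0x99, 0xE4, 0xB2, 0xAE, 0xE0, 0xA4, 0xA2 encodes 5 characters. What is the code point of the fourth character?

Offset 0: leading byte 0xE9 = 11101001 → 3-byte char #1 = E9 A4 AA.
Offset 3: leading byte 0xD7 = 11010111 → 2-byte char #2 = D7 96.
Offset 5: leading byte 0xD0 = 11010000 → 2-byte char #3 = D0 99.
Offset 7: leading byte 0xE4 = 11100100 → 3-byte char #4 = E4 B2 AE.
Leading byte 0xE4 = 11100100 matches 1110xxxx → 3-byte sequence.
Byte 1: 0xE4 = 11100100, payload 0100 (4 bits).
Byte 2: 0xB2 = 10110010 (10xxxxxx ✓), payload 110010.
Byte 3: 0xAE = 10101110 (10xxxxxx ✓), payload 101110.
Concatenate: 0100110010101110 = 0x4CAE (16 bits → U+4CAE).

U+4CAE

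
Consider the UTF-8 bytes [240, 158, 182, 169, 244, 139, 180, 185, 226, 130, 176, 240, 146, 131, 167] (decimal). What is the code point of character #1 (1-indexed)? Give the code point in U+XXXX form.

U+1EDA9

Offset 0: leading byte 0xF0 = 11110000 → 4-byte char #1 = F0 9E B6 A9.
Leading byte 0xF0 = 11110000 matches 11110xxx → 4-byte sequence.
Byte 1: 0xF0 = 11110000, payload 000 (3 bits).
Byte 2: 0x9E = 10011110 (10xxxxxx ✓), payload 011110.
Byte 3: 0xB6 = 10110110 (10xxxxxx ✓), payload 110110.
Byte 4: 0xA9 = 10101001 (10xxxxxx ✓), payload 101001.
Concatenate: 000011110110110101001 = 0x1EDA9 (21 bits → U+1EDA9).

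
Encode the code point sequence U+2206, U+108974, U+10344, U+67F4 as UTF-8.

U+2206: 3-byte form → E2 88 86.
U+108974: 4-byte form → F4 88 A5 B4.
U+10344: 4-byte form → F0 90 8D 84.
U+67F4: 3-byte form → E6 9F B4.
Concatenated (14 bytes): E2 88 86 F4 88 A5 B4 F0 90 8D 84 E6 9F B4.

E2 88 86 F4 88 A5 B4 F0 90 8D 84 E6 9F B4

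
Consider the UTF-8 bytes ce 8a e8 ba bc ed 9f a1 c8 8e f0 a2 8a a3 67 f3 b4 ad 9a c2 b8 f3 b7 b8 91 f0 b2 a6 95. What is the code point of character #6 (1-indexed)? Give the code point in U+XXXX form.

U+0067

Offset 0: leading byte 0xCE = 11001110 → 2-byte char #1 = CE 8A.
Offset 2: leading byte 0xE8 = 11101000 → 3-byte char #2 = E8 BA BC.
Offset 5: leading byte 0xED = 11101101 → 3-byte char #3 = ED 9F A1.
Offset 8: leading byte 0xC8 = 11001000 → 2-byte char #4 = C8 8E.
Offset 10: leading byte 0xF0 = 11110000 → 4-byte char #5 = F0 A2 8A A3.
Offset 14: leading byte 0x67 = 01100111 → 1-byte char #6 = 67.
Leading byte 0x67 = 01100111 matches 0xxxxxxx → 1-byte sequence.
Byte 1: 0x67 = 01100111, payload 1100111 (7 bits).
Concatenate: 1100111 = 0x67 (7 bits → U+0067).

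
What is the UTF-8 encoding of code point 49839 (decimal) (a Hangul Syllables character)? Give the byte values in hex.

U+C2AF = 0xC2AF = 49839 decimal. In range U+0800–U+FFFF → 3-byte form: 1110xxxx 10xxxxxx 10xxxxxx.
Binary (16 bits): 1100001010101111.
Split 4+6+6: 1100 | 001010 | 101111.
Byte 1: 11101100 = 0xEC.
Byte 2: 10001010 = 0x8A.
Byte 3: 10101111 = 0xAF.

EC 8A AF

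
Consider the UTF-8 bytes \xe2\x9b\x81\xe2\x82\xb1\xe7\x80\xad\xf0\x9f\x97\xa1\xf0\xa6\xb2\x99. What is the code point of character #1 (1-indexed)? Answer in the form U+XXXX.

Offset 0: leading byte 0xE2 = 11100010 → 3-byte char #1 = E2 9B 81.
Leading byte 0xE2 = 11100010 matches 1110xxxx → 3-byte sequence.
Byte 1: 0xE2 = 11100010, payload 0010 (4 bits).
Byte 2: 0x9B = 10011011 (10xxxxxx ✓), payload 011011.
Byte 3: 0x81 = 10000001 (10xxxxxx ✓), payload 000001.
Concatenate: 0010011011000001 = 0x26C1 (16 bits → U+26C1).

U+26C1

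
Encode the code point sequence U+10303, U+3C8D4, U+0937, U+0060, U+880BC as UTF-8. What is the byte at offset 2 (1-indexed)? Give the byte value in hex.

0x90

1-indexed offset 2 is 0-indexed offset 1.
U+10303 → 4-byte form F0 90 8C 83 at offsets 0–3.
Offset 1 falls in char 1's range; it's byte 2 of F0 90 8C 83 = 0x90.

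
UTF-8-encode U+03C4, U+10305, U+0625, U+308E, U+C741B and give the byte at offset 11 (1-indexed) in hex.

0x8E

1-indexed offset 11 is 0-indexed offset 10.
U+03C4 → 2-byte form CF 84 at offsets 0–1.
U+10305 → 4-byte form F0 90 8C 85 at offsets 2–5.
U+0625 → 2-byte form D8 A5 at offsets 6–7.
U+308E → 3-byte form E3 82 8E at offsets 8–10.
Offset 10 falls in char 4's range; it's byte 3 of E3 82 8E = 0x8E.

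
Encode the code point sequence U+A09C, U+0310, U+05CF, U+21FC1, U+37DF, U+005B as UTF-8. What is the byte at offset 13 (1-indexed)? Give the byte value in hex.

0x9F

1-indexed offset 13 is 0-indexed offset 12.
U+A09C → 3-byte form EA 82 9C at offsets 0–2.
U+0310 → 2-byte form CC 90 at offsets 3–4.
U+05CF → 2-byte form D7 8F at offsets 5–6.
U+21FC1 → 4-byte form F0 A1 BF 81 at offsets 7–10.
U+37DF → 3-byte form E3 9F 9F at offsets 11–13.
Offset 12 falls in char 5's range; it's byte 2 of E3 9F 9F = 0x9F.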